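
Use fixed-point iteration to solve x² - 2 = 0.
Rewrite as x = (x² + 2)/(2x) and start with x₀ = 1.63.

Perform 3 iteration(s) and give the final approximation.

Equation: x² - 2 = 0
Fixed-point form: x = (x² + 2)/(2x)
x₀ = 1.63

x_1 = g(1.630000) = 1.428497
x_2 = g(1.428497) = 1.414285
x_3 = g(1.414285) = 1.414214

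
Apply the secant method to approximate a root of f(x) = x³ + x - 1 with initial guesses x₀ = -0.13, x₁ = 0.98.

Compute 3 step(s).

f(x) = x³ + x - 1
x₀ = -0.13, x₁ = 0.98

Secant formula: x_{n+1} = x_n - f(x_n)(x_n - x_{n-1})/(f(x_n) - f(x_{n-1}))

Iteration 1:
  f(-0.130000) = -1.132197
  f(0.980000) = 0.921192
  x_2 = 0.980000 - 0.921192×(0.980000 - (-0.130000))/(0.921192 - (-1.132197))
       = 0.482031
Iteration 2:
  f(0.980000) = 0.921192
  f(0.482031) = -0.405966
  x_3 = 0.482031 - (-0.405966)×(0.482031 - 0.980000)/(-0.405966 - 0.921192)
       = 0.634356
Iteration 3:
  f(0.482031) = -0.405966
  f(0.634356) = -0.110375
  x_4 = 0.634356 - (-0.110375)×(0.634356 - 0.482031)/(-0.110375 - (-0.405966))
       = 0.691234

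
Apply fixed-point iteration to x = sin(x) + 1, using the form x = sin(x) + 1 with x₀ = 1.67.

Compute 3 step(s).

Equation: x = sin(x) + 1
Fixed-point form: x = sin(x) + 1
x₀ = 1.67

x_1 = g(1.670000) = 1.995083
x_2 = g(1.995083) = 1.911332
x_3 = g(1.911332) = 1.942576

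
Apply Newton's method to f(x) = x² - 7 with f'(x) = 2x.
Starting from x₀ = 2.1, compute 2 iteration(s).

f(x) = x² - 7
f'(x) = 2x
x₀ = 2.1

Newton-Raphson formula: x_{n+1} = x_n - f(x_n)/f'(x_n)

Iteration 1:
  f(2.100000) = -2.590000
  f'(2.100000) = 4.200000
  x_1 = 2.100000 - (-2.590000)/4.200000 = 2.716667
Iteration 2:
  f(2.716667) = 0.380278
  f'(2.716667) = 5.433333
  x_2 = 2.716667 - 0.380278/5.433333 = 2.646677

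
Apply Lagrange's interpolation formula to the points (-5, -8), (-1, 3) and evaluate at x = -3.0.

Lagrange interpolation formula:
P(x) = Σ yᵢ × Lᵢ(x)
where Lᵢ(x) = Π_{j≠i} (x - xⱼ)/(xᵢ - xⱼ)

L_0(-3.0) = (-3.0 - (-1))/(-5 - (-1)) = 0.500000
L_1(-3.0) = (-3.0 - (-5))/(-1 - (-5)) = 0.500000

P(-3.0) = (-8)×L_0(-3.0) + 3×L_1(-3.0)
P(-3.0) = -2.500000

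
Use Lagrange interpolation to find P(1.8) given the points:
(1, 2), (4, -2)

Lagrange interpolation formula:
P(x) = Σ yᵢ × Lᵢ(x)
where Lᵢ(x) = Π_{j≠i} (x - xⱼ)/(xᵢ - xⱼ)

L_0(1.8) = (1.8 - 4)/(1 - 4) = 0.733333
L_1(1.8) = (1.8 - 1)/(4 - 1) = 0.266667

P(1.8) = 2×L_0(1.8) + (-2)×L_1(1.8)
P(1.8) = 0.933333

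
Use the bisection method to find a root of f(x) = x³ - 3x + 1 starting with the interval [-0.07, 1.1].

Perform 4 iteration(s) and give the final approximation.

f(x) = x³ - 3x + 1
Initial interval: [-0.07, 1.1]

Iteration 1:
  c_1 = (-0.070000 + 1.100000)/2 = 0.515000
  f(c_1) = f(0.515000) = -0.408409
  f(a) × f(c) < 0, new interval: [-0.070000, 0.515000]
Iteration 2:
  c_2 = (-0.070000 + 0.515000)/2 = 0.222500
  f(c_2) = f(0.222500) = 0.343515
  f(a) × f(c) ≥ 0, new interval: [0.222500, 0.515000]
Iteration 3:
  c_3 = (0.222500 + 0.515000)/2 = 0.368750
  f(c_3) = f(0.368750) = -0.056109
  f(a) × f(c) < 0, new interval: [0.222500, 0.368750]
Iteration 4:
  c_4 = (0.222500 + 0.368750)/2 = 0.295625
  f(c_4) = f(0.295625) = 0.138961
  f(a) × f(c) ≥ 0, new interval: [0.295625, 0.368750]

After 4 iteration(s), the approximation is c_4 = 0.295625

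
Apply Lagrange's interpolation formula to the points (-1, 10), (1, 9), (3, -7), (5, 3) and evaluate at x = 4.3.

Lagrange interpolation formula:
P(x) = Σ yᵢ × Lᵢ(x)
where Lᵢ(x) = Π_{j≠i} (x - xⱼ)/(xᵢ - xⱼ)

L_0(4.3) = (4.3 - 1)/(-1 - 1) × (4.3 - 3)/(-1 - 3) × (4.3 - 5)/(-1 - 5) = 0.062563
L_1(4.3) = (4.3 - (-1))/(1 - (-1)) × (4.3 - 3)/(1 - 3) × (4.3 - 5)/(1 - 5) = -0.301438
L_2(4.3) = (4.3 - (-1))/(3 - (-1)) × (4.3 - 1)/(3 - 1) × (4.3 - 5)/(3 - 5) = 0.765188
L_3(4.3) = (4.3 - (-1))/(5 - (-1)) × (4.3 - 1)/(5 - 1) × (4.3 - 3)/(5 - 3) = 0.473687

P(4.3) = 10×L_0(4.3) + 9×L_1(4.3) + (-7)×L_2(4.3) + 3×L_3(4.3)
P(4.3) = -6.022563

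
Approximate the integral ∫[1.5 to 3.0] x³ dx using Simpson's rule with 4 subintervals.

f(x) = x³
a = 1.5, b = 3.0, n = 4
h = (b - a)/n = 0.375000

Simpson's rule: (h/3)[f(x₀) + 4f(x₁) + 2f(x₂) + ... + f(xₙ)]

x_0 = 1.5000, f(x_0) = 3.375000, coefficient = 1
x_1 = 1.8750, f(x_1) = 6.591797, coefficient = 4
x_2 = 2.2500, f(x_2) = 11.390625, coefficient = 2
x_3 = 2.6250, f(x_3) = 18.087891, coefficient = 4
x_4 = 3.0000, f(x_4) = 27.000000, coefficient = 1

I ≈ (0.375000/3) × 151.875000 = 18.984375
Exact value: 18.984375
Error: 0.000000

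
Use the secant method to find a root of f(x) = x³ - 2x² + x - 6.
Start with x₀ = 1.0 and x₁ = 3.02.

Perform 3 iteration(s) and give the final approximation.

f(x) = x³ - 2x² + x - 6
x₀ = 1.0, x₁ = 3.02

Secant formula: x_{n+1} = x_n - f(x_n)(x_n - x_{n-1})/(f(x_n) - f(x_{n-1}))

Iteration 1:
  f(1.000000) = -6.000000
  f(3.020000) = 6.322808
  x_2 = 3.020000 - 6.322808×(3.020000 - 1.000000)/(6.322808 - (-6.000000))
       = 1.983542
Iteration 2:
  f(3.020000) = 6.322808
  f(1.983542) = -4.081211
  x_3 = 1.983542 - (-4.081211)×(1.983542 - 3.020000)/(-4.081211 - 6.322808)
       = 2.390116
Iteration 3:
  f(1.983542) = -4.081211
  f(2.390116) = -1.381286
  x_4 = 2.390116 - (-1.381286)×(2.390116 - 1.983542)/(-1.381286 - (-4.081211))
       = 2.598120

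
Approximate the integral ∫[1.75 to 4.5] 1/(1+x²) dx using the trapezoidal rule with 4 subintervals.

f(x) = 1/(1+x²)
a = 1.75, b = 4.5, n = 4
h = (b - a)/n = 0.687500

Trapezoidal rule: (h/2)[f(x₀) + 2f(x₁) + 2f(x₂) + ... + f(xₙ)]

x_0 = 1.7500, f(x_0) = 0.246154, coefficient = 1
x_1 = 2.4375, f(x_1) = 0.144063, coefficient = 2
x_2 = 3.1250, f(x_2) = 0.092888, coefficient = 2
x_3 = 3.8125, f(x_3) = 0.064370, coefficient = 2
x_4 = 4.5000, f(x_4) = 0.047059, coefficient = 1

I ≈ (0.687500/2) × 0.895855 = 0.307950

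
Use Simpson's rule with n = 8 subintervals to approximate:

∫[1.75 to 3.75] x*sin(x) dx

f(x) = x*sin(x)
a = 1.75, b = 3.75, n = 8
h = (b - a)/n = 0.250000

Simpson's rule: (h/3)[f(x₀) + 4f(x₁) + 2f(x₂) + ... + f(xₙ)]

x_0 = 1.7500, f(x_0) = 1.721975, coefficient = 1
x_1 = 2.0000, f(x_1) = 1.818595, coefficient = 4
x_2 = 2.2500, f(x_2) = 1.750665, coefficient = 2
x_3 = 2.5000, f(x_3) = 1.496180, coefficient = 4
x_4 = 2.7500, f(x_4) = 1.049568, coefficient = 2
x_5 = 3.0000, f(x_5) = 0.423360, coefficient = 4
x_6 = 3.2500, f(x_6) = -0.351634, coefficient = 2
x_7 = 3.5000, f(x_7) = -1.227741, coefficient = 4
x_8 = 3.7500, f(x_8) = -2.143355, coefficient = 1

I ≈ (0.250000/3) × 14.517393 = 1.209783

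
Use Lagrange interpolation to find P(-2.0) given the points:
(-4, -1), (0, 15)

Lagrange interpolation formula:
P(x) = Σ yᵢ × Lᵢ(x)
where Lᵢ(x) = Π_{j≠i} (x - xⱼ)/(xᵢ - xⱼ)

L_0(-2.0) = (-2.0 - 0)/(-4 - 0) = 0.500000
L_1(-2.0) = (-2.0 - (-4))/(0 - (-4)) = 0.500000

P(-2.0) = (-1)×L_0(-2.0) + 15×L_1(-2.0)
P(-2.0) = 7.000000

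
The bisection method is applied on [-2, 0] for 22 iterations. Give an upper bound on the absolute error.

Bisection error bound: |error| ≤ (b-a)/2^n
|error| ≤ (0 - (-2))/2^22 = 2/2^22
|error| ≤ 0.0000004768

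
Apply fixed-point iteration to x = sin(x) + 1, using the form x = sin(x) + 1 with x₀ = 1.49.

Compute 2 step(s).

Equation: x = sin(x) + 1
Fixed-point form: x = sin(x) + 1
x₀ = 1.49

x_1 = g(1.490000) = 1.996738
x_2 = g(1.996738) = 1.910650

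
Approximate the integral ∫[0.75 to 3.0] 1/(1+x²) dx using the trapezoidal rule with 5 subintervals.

f(x) = 1/(1+x²)
a = 0.75, b = 3.0, n = 5
h = (b - a)/n = 0.450000

Trapezoidal rule: (h/2)[f(x₀) + 2f(x₁) + 2f(x₂) + ... + f(xₙ)]

x_0 = 0.7500, f(x_0) = 0.640000, coefficient = 1
x_1 = 1.2000, f(x_1) = 0.409836, coefficient = 2
x_2 = 1.6500, f(x_2) = 0.268637, coefficient = 2
x_3 = 2.1000, f(x_3) = 0.184843, coefficient = 2
x_4 = 2.5500, f(x_4) = 0.133289, coefficient = 2
x_5 = 3.0000, f(x_5) = 0.100000, coefficient = 1

I ≈ (0.450000/2) × 2.733209 = 0.614972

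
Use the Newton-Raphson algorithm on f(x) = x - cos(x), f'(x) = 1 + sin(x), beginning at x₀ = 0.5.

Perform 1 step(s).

f(x) = x - cos(x)
f'(x) = 1 + sin(x)
x₀ = 0.5

Newton-Raphson formula: x_{n+1} = x_n - f(x_n)/f'(x_n)

Iteration 1:
  f(0.500000) = -0.377583
  f'(0.500000) = 1.479426
  x_1 = 0.500000 - (-0.377583)/1.479426 = 0.755222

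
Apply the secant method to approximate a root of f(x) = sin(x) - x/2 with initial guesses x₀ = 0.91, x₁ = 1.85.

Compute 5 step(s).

f(x) = sin(x) - x/2
x₀ = 0.91, x₁ = 1.85

Secant formula: x_{n+1} = x_n - f(x_n)(x_n - x_{n-1})/(f(x_n) - f(x_{n-1}))

Iteration 1:
  f(0.910000) = 0.334504
  f(1.850000) = 0.036275
  x_2 = 1.850000 - 0.036275×(1.850000 - 0.910000)/(0.036275 - 0.334504)
       = 1.964337
Iteration 2:
  f(1.850000) = 0.036275
  f(1.964337) = -0.058612
  x_3 = 1.964337 - (-0.058612)×(1.964337 - 1.850000)/(-0.058612 - 0.036275)
       = 1.893711
Iteration 3:
  f(1.964337) = -0.058612
  f(1.893711) = 0.001459
  x_4 = 1.893711 - 0.001459×(1.893711 - 1.964337)/(0.001459 - (-0.058612))
       = 1.895426
Iteration 4:
  f(1.893711) = 0.001459
  f(1.895426) = 0.000056
  x_5 = 1.895426 - 0.000056×(1.895426 - 1.893711)/(0.000056 - 0.001459)
       = 1.895494
Iteration 5:
  f(1.895426) = 0.000056
  f(1.895494) = 0.000000
  x_6 = 1.895494 - 0.000000×(1.895494 - 1.895426)/(0.000000 - 0.000056)
       = 1.895494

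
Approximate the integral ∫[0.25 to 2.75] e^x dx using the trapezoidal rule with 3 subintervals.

f(x) = e^x
a = 0.25, b = 2.75, n = 3
h = (b - a)/n = 0.833333

Trapezoidal rule: (h/2)[f(x₀) + 2f(x₁) + 2f(x₂) + ... + f(xₙ)]

x_0 = 0.2500, f(x_0) = 1.284025, coefficient = 1
x_1 = 1.0833, f(x_1) = 2.954512, coefficient = 2
x_2 = 1.9167, f(x_2) = 6.798260, coefficient = 2
x_3 = 2.7500, f(x_3) = 15.642632, coefficient = 1

I ≈ (0.833333/2) × 36.432200 = 15.180083
Exact value: 14.358606
Error: 0.821477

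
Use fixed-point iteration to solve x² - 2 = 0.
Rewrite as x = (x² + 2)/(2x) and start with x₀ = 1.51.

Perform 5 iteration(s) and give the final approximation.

Equation: x² - 2 = 0
Fixed-point form: x = (x² + 2)/(2x)
x₀ = 1.51

x_1 = g(1.510000) = 1.417252
x_2 = g(1.417252) = 1.414217
x_3 = g(1.414217) = 1.414214
x_4 = g(1.414214) = 1.414214
x_5 = g(1.414214) = 1.414214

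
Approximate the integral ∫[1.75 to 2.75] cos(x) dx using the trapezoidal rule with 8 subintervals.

f(x) = cos(x)
a = 1.75, b = 2.75, n = 8
h = (b - a)/n = 0.125000

Trapezoidal rule: (h/2)[f(x₀) + 2f(x₁) + 2f(x₂) + ... + f(xₙ)]

x_0 = 1.7500, f(x_0) = -0.178246, coefficient = 1
x_1 = 1.8750, f(x_1) = -0.299534, coefficient = 2
x_2 = 2.0000, f(x_2) = -0.416147, coefficient = 2
x_3 = 2.1250, f(x_3) = -0.526266, coefficient = 2
x_4 = 2.2500, f(x_4) = -0.628174, coefficient = 2
x_5 = 2.3750, f(x_5) = -0.720278, coefficient = 2
x_6 = 2.5000, f(x_6) = -0.801144, coefficient = 2
x_7 = 2.6250, f(x_7) = -0.869507, coefficient = 2
x_8 = 2.7500, f(x_8) = -0.924302, coefficient = 1

I ≈ (0.125000/2) × -9.624648 = -0.601540
Exact value: -0.602325
Error: 0.000784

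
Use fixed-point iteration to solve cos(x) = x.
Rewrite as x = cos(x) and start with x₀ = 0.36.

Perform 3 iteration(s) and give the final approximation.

Equation: cos(x) = x
Fixed-point form: x = cos(x)
x₀ = 0.36

x_1 = g(0.360000) = 0.935897
x_2 = g(0.935897) = 0.593097
x_3 = g(0.593097) = 0.829214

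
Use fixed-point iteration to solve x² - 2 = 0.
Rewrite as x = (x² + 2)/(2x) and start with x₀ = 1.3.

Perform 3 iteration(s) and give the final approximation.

Equation: x² - 2 = 0
Fixed-point form: x = (x² + 2)/(2x)
x₀ = 1.3

x_1 = g(1.300000) = 1.419231
x_2 = g(1.419231) = 1.414222
x_3 = g(1.414222) = 1.414214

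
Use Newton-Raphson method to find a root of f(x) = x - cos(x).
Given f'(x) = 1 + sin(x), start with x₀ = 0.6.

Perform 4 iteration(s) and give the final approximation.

f(x) = x - cos(x)
f'(x) = 1 + sin(x)
x₀ = 0.6

Newton-Raphson formula: x_{n+1} = x_n - f(x_n)/f'(x_n)

Iteration 1:
  f(0.600000) = -0.225336
  f'(0.600000) = 1.564642
  x_1 = 0.600000 - (-0.225336)/1.564642 = 0.744017
Iteration 2:
  f(0.744017) = 0.008264
  f'(0.744017) = 1.677249
  x_2 = 0.744017 - 0.008264/1.677249 = 0.739090
Iteration 3:
  f(0.739090) = 0.000009
  f'(0.739090) = 1.673616
  x_3 = 0.739090 - 0.000009/1.673616 = 0.739085
Iteration 4:
  f(0.739085) = 0.000000
  f'(0.739085) = 1.673612
  x_4 = 0.739085 - 0.000000/1.673612 = 0.739085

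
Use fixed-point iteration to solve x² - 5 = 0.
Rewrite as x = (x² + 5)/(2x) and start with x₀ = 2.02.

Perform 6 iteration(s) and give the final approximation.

Equation: x² - 5 = 0
Fixed-point form: x = (x² + 5)/(2x)
x₀ = 2.02

x_1 = g(2.020000) = 2.247624
x_2 = g(2.247624) = 2.236098
x_3 = g(2.236098) = 2.236068
x_4 = g(2.236068) = 2.236068
x_5 = g(2.236068) = 2.236068
x_6 = g(2.236068) = 2.236068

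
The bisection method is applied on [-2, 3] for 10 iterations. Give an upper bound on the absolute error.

Bisection error bound: |error| ≤ (b-a)/2^n
|error| ≤ (3 - (-2))/2^10 = 5/2^10
|error| ≤ 0.0048828125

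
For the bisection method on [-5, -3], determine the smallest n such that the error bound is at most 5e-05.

We need (b-a)/2^n ≤ 5e-05
(-3 - (-5))/2^n ≤ 5e-05
2/2^n ≤ 5e-05
2^n ≥ 40000
n ≥ log₂(40000) = 15.29
n ≥ 16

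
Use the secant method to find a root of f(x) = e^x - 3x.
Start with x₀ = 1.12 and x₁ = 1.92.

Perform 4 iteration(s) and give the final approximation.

f(x) = e^x - 3x
x₀ = 1.12, x₁ = 1.92

Secant formula: x_{n+1} = x_n - f(x_n)(x_n - x_{n-1})/(f(x_n) - f(x_{n-1}))

Iteration 1:
  f(1.120000) = -0.295146
  f(1.920000) = 1.060958
  x_2 = 1.920000 - 1.060958×(1.920000 - 1.120000)/(1.060958 - (-0.295146))
       = 1.294114
Iteration 2:
  f(1.920000) = 1.060958
  f(1.294114) = -0.234579
  x_3 = 1.294114 - (-0.234579)×(1.294114 - 1.920000)/(-0.234579 - 1.060958)
       = 1.407441
Iteration 3:
  f(1.294114) = -0.234579
  f(1.407441) = -0.136835
  x_4 = 1.407441 - (-0.136835)×(1.407441 - 1.294114)/(-0.136835 - (-0.234579))
       = 1.566092
Iteration 4:
  f(1.407441) = -0.136835
  f(1.566092) = 0.089625
  x_5 = 1.566092 - 0.089625×(1.566092 - 1.407441)/(0.089625 - (-0.136835))
       = 1.503304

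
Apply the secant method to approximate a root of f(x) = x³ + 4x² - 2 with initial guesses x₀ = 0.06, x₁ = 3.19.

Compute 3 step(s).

f(x) = x³ + 4x² - 2
x₀ = 0.06, x₁ = 3.19

Secant formula: x_{n+1} = x_n - f(x_n)(x_n - x_{n-1})/(f(x_n) - f(x_{n-1}))

Iteration 1:
  f(0.060000) = -1.985384
  f(3.190000) = 71.166159
  x_2 = 3.190000 - 71.166159×(3.190000 - 0.060000)/(71.166159 - (-1.985384))
       = 0.144950
Iteration 2:
  f(3.190000) = 71.166159
  f(0.144950) = -1.912912
  x_3 = 0.144950 - (-1.912912)×(0.144950 - 3.190000)/(-1.912912 - 71.166159)
       = 0.224657
Iteration 3:
  f(0.144950) = -1.912912
  f(0.224657) = -1.786778
  x_4 = 0.224657 - (-1.786778)×(0.224657 - 0.144950)/(-1.786778 - (-1.912912))
       = 1.353759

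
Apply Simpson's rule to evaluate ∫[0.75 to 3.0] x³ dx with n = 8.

f(x) = x³
a = 0.75, b = 3.0, n = 8
h = (b - a)/n = 0.281250

Simpson's rule: (h/3)[f(x₀) + 4f(x₁) + 2f(x₂) + ... + f(xₙ)]

x_0 = 0.7500, f(x_0) = 0.421875, coefficient = 1
x_1 = 1.0312, f(x_1) = 1.096710, coefficient = 4
x_2 = 1.3125, f(x_2) = 2.260986, coefficient = 2
x_3 = 1.5938, f(x_3) = 4.048187, coefficient = 4
x_4 = 1.8750, f(x_4) = 6.591797, coefficient = 2
x_5 = 2.1562, f(x_5) = 10.025299, coefficient = 4
x_6 = 2.4375, f(x_6) = 14.482178, coefficient = 2
x_7 = 2.7188, f(x_7) = 20.095917, coefficient = 4
x_8 = 3.0000, f(x_8) = 27.000000, coefficient = 1

I ≈ (0.281250/3) × 215.156250 = 20.170898
Exact value: 20.170898
Error: 0.000000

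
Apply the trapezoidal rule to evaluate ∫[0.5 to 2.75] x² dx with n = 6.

f(x) = x²
a = 0.5, b = 2.75, n = 6
h = (b - a)/n = 0.375000

Trapezoidal rule: (h/2)[f(x₀) + 2f(x₁) + 2f(x₂) + ... + f(xₙ)]

x_0 = 0.5000, f(x_0) = 0.250000, coefficient = 1
x_1 = 0.8750, f(x_1) = 0.765625, coefficient = 2
x_2 = 1.2500, f(x_2) = 1.562500, coefficient = 2
x_3 = 1.6250, f(x_3) = 2.640625, coefficient = 2
x_4 = 2.0000, f(x_4) = 4.000000, coefficient = 2
x_5 = 2.3750, f(x_5) = 5.640625, coefficient = 2
x_6 = 2.7500, f(x_6) = 7.562500, coefficient = 1

I ≈ (0.375000/2) × 37.031250 = 6.943359
Exact value: 6.890625
Error: 0.052734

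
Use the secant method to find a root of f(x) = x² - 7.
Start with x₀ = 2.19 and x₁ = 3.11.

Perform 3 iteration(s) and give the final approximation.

f(x) = x² - 7
x₀ = 2.19, x₁ = 3.11

Secant formula: x_{n+1} = x_n - f(x_n)(x_n - x_{n-1})/(f(x_n) - f(x_{n-1}))

Iteration 1:
  f(2.190000) = -2.203900
  f(3.110000) = 2.672100
  x_2 = 3.110000 - 2.672100×(3.110000 - 2.190000)/(2.672100 - (-2.203900))
       = 2.605830
Iteration 2:
  f(3.110000) = 2.672100
  f(2.605830) = -0.209649
  x_3 = 2.605830 - (-0.209649)×(2.605830 - 3.110000)/(-0.209649 - 2.672100)
       = 2.642509
Iteration 3:
  f(2.605830) = -0.209649
  f(2.642509) = -0.017147
  x_4 = 2.642509 - (-0.017147)×(2.642509 - 2.605830)/(-0.017147 - (-0.209649))
       = 2.645776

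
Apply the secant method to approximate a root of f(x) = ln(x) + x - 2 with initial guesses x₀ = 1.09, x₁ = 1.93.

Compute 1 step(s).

f(x) = ln(x) + x - 2
x₀ = 1.09, x₁ = 1.93

Secant formula: x_{n+1} = x_n - f(x_n)(x_n - x_{n-1})/(f(x_n) - f(x_{n-1}))

Iteration 1:
  f(1.090000) = -0.823822
  f(1.930000) = 0.587520
  x_2 = 1.930000 - 0.587520×(1.930000 - 1.090000)/(0.587520 - (-0.823822))
       = 1.580321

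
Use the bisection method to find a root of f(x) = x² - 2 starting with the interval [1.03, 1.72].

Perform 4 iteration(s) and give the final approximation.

f(x) = x² - 2
Initial interval: [1.03, 1.72]

Iteration 1:
  c_1 = (1.030000 + 1.720000)/2 = 1.375000
  f(c_1) = f(1.375000) = -0.109375
  f(a) × f(c) ≥ 0, new interval: [1.375000, 1.720000]
Iteration 2:
  c_2 = (1.375000 + 1.720000)/2 = 1.547500
  f(c_2) = f(1.547500) = 0.394756
  f(a) × f(c) < 0, new interval: [1.375000, 1.547500]
Iteration 3:
  c_3 = (1.375000 + 1.547500)/2 = 1.461250
  f(c_3) = f(1.461250) = 0.135252
  f(a) × f(c) < 0, new interval: [1.375000, 1.461250]
Iteration 4:
  c_4 = (1.375000 + 1.461250)/2 = 1.418125
  f(c_4) = f(1.418125) = 0.011079
  f(a) × f(c) < 0, new interval: [1.375000, 1.418125]

After 4 iteration(s), the approximation is c_4 = 1.418125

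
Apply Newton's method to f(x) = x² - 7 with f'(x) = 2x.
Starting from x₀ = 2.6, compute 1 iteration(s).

f(x) = x² - 7
f'(x) = 2x
x₀ = 2.6

Newton-Raphson formula: x_{n+1} = x_n - f(x_n)/f'(x_n)

Iteration 1:
  f(2.600000) = -0.240000
  f'(2.600000) = 5.200000
  x_1 = 2.600000 - (-0.240000)/5.200000 = 2.646154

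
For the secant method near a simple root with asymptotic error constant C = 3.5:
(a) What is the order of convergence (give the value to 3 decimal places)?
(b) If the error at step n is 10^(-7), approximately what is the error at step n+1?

(a) Secant method has superlinear convergence with order φ = (1+√5)/2 ≈ 1.618.
    This means |e_{n+1}| ≈ C|e_n|^1.618.

(b) With |e_n| = 10^(-7) and C = 3.5:
    |e_{n+1}| ≈ 3.5 × (10^(-7))^1.618 = 3.5 × 10^(-11.33)

(a) ≈ 1.618 (golden ratio); (b) |e_{n+1}| ≈ 1.651e-11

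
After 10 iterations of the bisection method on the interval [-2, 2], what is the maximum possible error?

Bisection error bound: |error| ≤ (b-a)/2^n
|error| ≤ (2 - (-2))/2^10 = 4/2^10
|error| ≤ 0.0039062500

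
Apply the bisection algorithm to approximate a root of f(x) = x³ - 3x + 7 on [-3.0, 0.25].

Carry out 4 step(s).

f(x) = x³ - 3x + 7
Initial interval: [-3.0, 0.25]

Iteration 1:
  c_1 = (-3.000000 + 0.250000)/2 = -1.375000
  f(c_1) = f(-1.375000) = 8.525391
  f(a) × f(c) < 0, new interval: [-3.000000, -1.375000]
Iteration 2:
  c_2 = (-3.000000 + (-1.375000))/2 = -2.187500
  f(c_2) = f(-2.187500) = 3.094971
  f(a) × f(c) < 0, new interval: [-3.000000, -2.187500]
Iteration 3:
  c_3 = (-3.000000 + (-2.187500))/2 = -2.593750
  f(c_3) = f(-2.593750) = -2.668304
  f(a) × f(c) ≥ 0, new interval: [-2.593750, -2.187500]
Iteration 4:
  c_4 = (-2.593750 + (-2.187500))/2 = -2.390625
  f(c_4) = f(-2.390625) = 0.509243
  f(a) × f(c) < 0, new interval: [-2.593750, -2.390625]

After 4 iteration(s), the approximation is c_4 = -2.390625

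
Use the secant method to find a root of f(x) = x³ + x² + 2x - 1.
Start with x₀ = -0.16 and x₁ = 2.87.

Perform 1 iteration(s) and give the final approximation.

f(x) = x³ + x² + 2x - 1
x₀ = -0.16, x₁ = 2.87

Secant formula: x_{n+1} = x_n - f(x_n)(x_n - x_{n-1})/(f(x_n) - f(x_{n-1}))

Iteration 1:
  f(-0.160000) = -1.298496
  f(2.870000) = 36.616803
  x_2 = 2.870000 - 36.616803×(2.870000 - (-0.160000))/(36.616803 - (-1.298496))
       = -0.056231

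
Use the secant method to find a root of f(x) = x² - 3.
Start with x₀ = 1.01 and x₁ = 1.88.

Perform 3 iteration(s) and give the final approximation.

f(x) = x² - 3
x₀ = 1.01, x₁ = 1.88

Secant formula: x_{n+1} = x_n - f(x_n)(x_n - x_{n-1})/(f(x_n) - f(x_{n-1}))

Iteration 1:
  f(1.010000) = -1.979900
  f(1.880000) = 0.534400
  x_2 = 1.880000 - 0.534400×(1.880000 - 1.010000)/(0.534400 - (-1.979900))
       = 1.695087
Iteration 2:
  f(1.880000) = 0.534400
  f(1.695087) = -0.126682
  x_3 = 1.695087 - (-0.126682)×(1.695087 - 1.880000)/(-0.126682 - 0.534400)
       = 1.730521
Iteration 3:
  f(1.695087) = -0.126682
  f(1.730521) = -0.005297
  x_4 = 1.730521 - (-0.005297)×(1.730521 - 1.695087)/(-0.005297 - (-0.126682))
       = 1.732067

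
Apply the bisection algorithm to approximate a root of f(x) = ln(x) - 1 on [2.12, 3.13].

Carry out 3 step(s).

f(x) = ln(x) - 1
Initial interval: [2.12, 3.13]

Iteration 1:
  c_1 = (2.120000 + 3.130000)/2 = 2.625000
  f(c_1) = f(2.625000) = -0.034919
  f(a) × f(c) ≥ 0, new interval: [2.625000, 3.130000]
Iteration 2:
  c_2 = (2.625000 + 3.130000)/2 = 2.877500
  f(c_2) = f(2.877500) = 0.056922
  f(a) × f(c) < 0, new interval: [2.625000, 2.877500]
Iteration 3:
  c_3 = (2.625000 + 2.877500)/2 = 2.751250
  f(c_3) = f(2.751250) = 0.012055
  f(a) × f(c) < 0, new interval: [2.625000, 2.751250]

After 3 iteration(s), the approximation is c_3 = 2.751250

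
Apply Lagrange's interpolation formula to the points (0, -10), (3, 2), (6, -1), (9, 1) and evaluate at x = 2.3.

Lagrange interpolation formula:
P(x) = Σ yᵢ × Lᵢ(x)
where Lᵢ(x) = Π_{j≠i} (x - xⱼ)/(xᵢ - xⱼ)

L_0(2.3) = (2.3 - 3)/(0 - 3) × (2.3 - 6)/(0 - 6) × (2.3 - 9)/(0 - 9) = 0.107117
L_1(2.3) = (2.3 - 0)/(3 - 0) × (2.3 - 6)/(3 - 6) × (2.3 - 9)/(3 - 9) = 1.055870
L_2(2.3) = (2.3 - 0)/(6 - 0) × (2.3 - 3)/(6 - 3) × (2.3 - 9)/(6 - 9) = -0.199759
L_3(2.3) = (2.3 - 0)/(9 - 0) × (2.3 - 3)/(9 - 3) × (2.3 - 6)/(9 - 6) = 0.036772

P(2.3) = (-10)×L_0(2.3) + 2×L_1(2.3) + (-1)×L_2(2.3) + 1×L_3(2.3)
P(2.3) = 1.277099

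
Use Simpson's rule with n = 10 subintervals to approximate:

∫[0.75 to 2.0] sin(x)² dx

f(x) = sin(x)²
a = 0.75, b = 2.0, n = 10
h = (b - a)/n = 0.125000

Simpson's rule: (h/3)[f(x₀) + 4f(x₁) + 2f(x₂) + ... + f(xₙ)]

x_0 = 0.7500, f(x_0) = 0.464631, coefficient = 1
x_1 = 0.8750, f(x_1) = 0.589123, coefficient = 4
x_2 = 1.0000, f(x_2) = 0.708073, coefficient = 2
x_3 = 1.1250, f(x_3) = 0.814087, coefficient = 4
x_4 = 1.2500, f(x_4) = 0.900572, coefficient = 2
x_5 = 1.3750, f(x_5) = 0.962151, coefficient = 4
x_6 = 1.5000, f(x_6) = 0.994996, coefficient = 2
x_7 = 1.6250, f(x_7) = 0.997065, coefficient = 4
x_8 = 1.7500, f(x_8) = 0.968228, coefficient = 2
x_9 = 1.8750, f(x_9) = 0.910280, coefficient = 4
x_10 = 2.0000, f(x_10) = 0.826822, coefficient = 1

I ≈ (0.125000/3) × 25.526015 = 1.063584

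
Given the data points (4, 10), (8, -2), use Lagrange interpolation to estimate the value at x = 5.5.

Lagrange interpolation formula:
P(x) = Σ yᵢ × Lᵢ(x)
where Lᵢ(x) = Π_{j≠i} (x - xⱼ)/(xᵢ - xⱼ)

L_0(5.5) = (5.5 - 8)/(4 - 8) = 0.625000
L_1(5.5) = (5.5 - 4)/(8 - 4) = 0.375000

P(5.5) = 10×L_0(5.5) + (-2)×L_1(5.5)
P(5.5) = 5.500000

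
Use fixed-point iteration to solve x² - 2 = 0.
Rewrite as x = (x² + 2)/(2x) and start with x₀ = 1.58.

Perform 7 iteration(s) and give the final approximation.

Equation: x² - 2 = 0
Fixed-point form: x = (x² + 2)/(2x)
x₀ = 1.58

x_1 = g(1.580000) = 1.422911
x_2 = g(1.422911) = 1.414240
x_3 = g(1.414240) = 1.414214
x_4 = g(1.414214) = 1.414214
x_5 = g(1.414214) = 1.414214
x_6 = g(1.414214) = 1.414214
x_7 = g(1.414214) = 1.414214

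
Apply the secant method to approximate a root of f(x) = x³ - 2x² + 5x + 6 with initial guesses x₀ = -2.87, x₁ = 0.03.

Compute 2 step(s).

f(x) = x³ - 2x² + 5x + 6
x₀ = -2.87, x₁ = 0.03

Secant formula: x_{n+1} = x_n - f(x_n)(x_n - x_{n-1})/(f(x_n) - f(x_{n-1}))

Iteration 1:
  f(-2.870000) = -48.463703
  f(0.030000) = 6.148227
  x_2 = 0.030000 - 6.148227×(0.030000 - (-2.870000))/(6.148227 - (-48.463703))
       = -0.296483
Iteration 2:
  f(0.030000) = 6.148227
  f(-0.296483) = 4.315720
  x_3 = -0.296483 - 4.315720×(-0.296483 - 0.030000)/(4.315720 - 6.148227)
       = -1.065380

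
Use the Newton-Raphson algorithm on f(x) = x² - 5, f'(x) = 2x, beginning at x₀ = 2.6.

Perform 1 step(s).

f(x) = x² - 5
f'(x) = 2x
x₀ = 2.6

Newton-Raphson formula: x_{n+1} = x_n - f(x_n)/f'(x_n)

Iteration 1:
  f(2.600000) = 1.760000
  f'(2.600000) = 5.200000
  x_1 = 2.600000 - 1.760000/5.200000 = 2.261538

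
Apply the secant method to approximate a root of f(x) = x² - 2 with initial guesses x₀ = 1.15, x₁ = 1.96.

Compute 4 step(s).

f(x) = x² - 2
x₀ = 1.15, x₁ = 1.96

Secant formula: x_{n+1} = x_n - f(x_n)(x_n - x_{n-1})/(f(x_n) - f(x_{n-1}))

Iteration 1:
  f(1.150000) = -0.677500
  f(1.960000) = 1.841600
  x_2 = 1.960000 - 1.841600×(1.960000 - 1.150000)/(1.841600 - (-0.677500))
       = 1.367846
Iteration 2:
  f(1.960000) = 1.841600
  f(1.367846) = -0.128998
  x_3 = 1.367846 - (-0.128998)×(1.367846 - 1.960000)/(-0.128998 - 1.841600)
       = 1.406609
Iteration 3:
  f(1.367846) = -0.128998
  f(1.406609) = -0.021451
  x_4 = 1.406609 - (-0.021451)×(1.406609 - 1.367846)/(-0.021451 - (-0.128998))
       = 1.414341
Iteration 4:
  f(1.406609) = -0.021451
  f(1.414341) = 0.000359
  x_5 = 1.414341 - 0.000359×(1.414341 - 1.406609)/(0.000359 - (-0.021451))
       = 1.414213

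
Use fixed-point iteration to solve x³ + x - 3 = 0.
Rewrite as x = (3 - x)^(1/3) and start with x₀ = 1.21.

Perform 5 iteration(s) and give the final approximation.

Equation: x³ + x - 3 = 0
Fixed-point form: x = (3 - x)^(1/3)
x₀ = 1.21

x_1 = g(1.210000) = 1.214184
x_2 = g(1.214184) = 1.213237
x_3 = g(1.213237) = 1.213451
x_4 = g(1.213451) = 1.213403
x_5 = g(1.213403) = 1.213414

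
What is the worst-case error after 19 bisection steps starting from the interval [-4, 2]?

Bisection error bound: |error| ≤ (b-a)/2^n
|error| ≤ (2 - (-4))/2^19 = 6/2^19
|error| ≤ 0.0000114441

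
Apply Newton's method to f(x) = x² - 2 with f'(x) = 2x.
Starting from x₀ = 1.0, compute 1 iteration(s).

f(x) = x² - 2
f'(x) = 2x
x₀ = 1.0

Newton-Raphson formula: x_{n+1} = x_n - f(x_n)/f'(x_n)

Iteration 1:
  f(1.000000) = -1.000000
  f'(1.000000) = 2.000000
  x_1 = 1.000000 - (-1.000000)/2.000000 = 1.500000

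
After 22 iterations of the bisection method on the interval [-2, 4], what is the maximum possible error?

Bisection error bound: |error| ≤ (b-a)/2^n
|error| ≤ (4 - (-2))/2^22 = 6/2^22
|error| ≤ 0.0000014305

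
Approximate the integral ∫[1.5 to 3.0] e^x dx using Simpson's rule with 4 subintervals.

f(x) = e^x
a = 1.5, b = 3.0, n = 4
h = (b - a)/n = 0.375000

Simpson's rule: (h/3)[f(x₀) + 4f(x₁) + 2f(x₂) + ... + f(xₙ)]

x_0 = 1.5000, f(x_0) = 4.481689, coefficient = 1
x_1 = 1.8750, f(x_1) = 6.520819, coefficient = 4
x_2 = 2.2500, f(x_2) = 9.487736, coefficient = 2
x_3 = 2.6250, f(x_3) = 13.804574, coefficient = 4
x_4 = 3.0000, f(x_4) = 20.085537, coefficient = 1

I ≈ (0.375000/3) × 124.844271 = 15.605534
Exact value: 15.603848
Error: 0.001686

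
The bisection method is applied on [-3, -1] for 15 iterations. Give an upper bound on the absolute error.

Bisection error bound: |error| ≤ (b-a)/2^n
|error| ≤ (-1 - (-3))/2^15 = 2/2^15
|error| ≤ 0.0000610352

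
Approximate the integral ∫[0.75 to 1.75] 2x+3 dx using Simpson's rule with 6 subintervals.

f(x) = 2x+3
a = 0.75, b = 1.75, n = 6
h = (b - a)/n = 0.166667

Simpson's rule: (h/3)[f(x₀) + 4f(x₁) + 2f(x₂) + ... + f(xₙ)]

x_0 = 0.7500, f(x_0) = 4.500000, coefficient = 1
x_1 = 0.9167, f(x_1) = 4.833333, coefficient = 4
x_2 = 1.0833, f(x_2) = 5.166667, coefficient = 2
x_3 = 1.2500, f(x_3) = 5.500000, coefficient = 4
x_4 = 1.4167, f(x_4) = 5.833333, coefficient = 2
x_5 = 1.5833, f(x_5) = 6.166667, coefficient = 4
x_6 = 1.7500, f(x_6) = 6.500000, coefficient = 1

I ≈ (0.166667/3) × 99.000000 = 5.500000
Exact value: 5.500000
Error: 0.000000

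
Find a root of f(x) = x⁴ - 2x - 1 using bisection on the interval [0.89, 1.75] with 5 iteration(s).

f(x) = x⁴ - 2x - 1
Initial interval: [0.89, 1.75]

Iteration 1:
  c_1 = (0.890000 + 1.750000)/2 = 1.320000
  f(c_1) = f(1.320000) = -0.604042
  f(a) × f(c) ≥ 0, new interval: [1.320000, 1.750000]
Iteration 2:
  c_2 = (1.320000 + 1.750000)/2 = 1.535000
  f(c_2) = f(1.535000) = 1.481796
  f(a) × f(c) < 0, new interval: [1.320000, 1.535000]
Iteration 3:
  c_3 = (1.320000 + 1.535000)/2 = 1.427500
  f(c_3) = f(1.427500) = 0.297451
  f(a) × f(c) < 0, new interval: [1.320000, 1.427500]
Iteration 4:
  c_4 = (1.320000 + 1.427500)/2 = 1.373750
  f(c_4) = f(1.373750) = -0.186017
  f(a) × f(c) ≥ 0, new interval: [1.373750, 1.427500]
Iteration 5:
  c_5 = (1.373750 + 1.427500)/2 = 1.400625
  f(c_5) = f(1.400625) = 0.047215
  f(a) × f(c) < 0, new interval: [1.373750, 1.400625]

After 5 iteration(s), the approximation is c_5 = 1.400625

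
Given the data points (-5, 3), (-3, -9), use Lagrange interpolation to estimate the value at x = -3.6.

Lagrange interpolation formula:
P(x) = Σ yᵢ × Lᵢ(x)
where Lᵢ(x) = Π_{j≠i} (x - xⱼ)/(xᵢ - xⱼ)

L_0(-3.6) = (-3.6 - (-3))/(-5 - (-3)) = 0.300000
L_1(-3.6) = (-3.6 - (-5))/(-3 - (-5)) = 0.700000

P(-3.6) = 3×L_0(-3.6) + (-9)×L_1(-3.6)
P(-3.6) = -5.400000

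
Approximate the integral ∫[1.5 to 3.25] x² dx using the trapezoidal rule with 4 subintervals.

f(x) = x²
a = 1.5, b = 3.25, n = 4
h = (b - a)/n = 0.437500

Trapezoidal rule: (h/2)[f(x₀) + 2f(x₁) + 2f(x₂) + ... + f(xₙ)]

x_0 = 1.5000, f(x_0) = 2.250000, coefficient = 1
x_1 = 1.9375, f(x_1) = 3.753906, coefficient = 2
x_2 = 2.3750, f(x_2) = 5.640625, coefficient = 2
x_3 = 2.8125, f(x_3) = 7.910156, coefficient = 2
x_4 = 3.2500, f(x_4) = 10.562500, coefficient = 1

I ≈ (0.437500/2) × 47.421875 = 10.373535
Exact value: 10.317708
Error: 0.055827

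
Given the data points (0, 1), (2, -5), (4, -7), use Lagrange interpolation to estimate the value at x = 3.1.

Lagrange interpolation formula:
P(x) = Σ yᵢ × Lᵢ(x)
where Lᵢ(x) = Π_{j≠i} (x - xⱼ)/(xᵢ - xⱼ)

L_0(3.1) = (3.1 - 2)/(0 - 2) × (3.1 - 4)/(0 - 4) = -0.123750
L_1(3.1) = (3.1 - 0)/(2 - 0) × (3.1 - 4)/(2 - 4) = 0.697500
L_2(3.1) = (3.1 - 0)/(4 - 0) × (3.1 - 2)/(4 - 2) = 0.426250

P(3.1) = 1×L_0(3.1) + (-5)×L_1(3.1) + (-7)×L_2(3.1)
P(3.1) = -6.595000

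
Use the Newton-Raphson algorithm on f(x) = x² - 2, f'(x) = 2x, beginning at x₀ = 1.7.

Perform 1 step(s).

f(x) = x² - 2
f'(x) = 2x
x₀ = 1.7

Newton-Raphson formula: x_{n+1} = x_n - f(x_n)/f'(x_n)

Iteration 1:
  f(1.700000) = 0.890000
  f'(1.700000) = 3.400000
  x_1 = 1.700000 - 0.890000/3.400000 = 1.438235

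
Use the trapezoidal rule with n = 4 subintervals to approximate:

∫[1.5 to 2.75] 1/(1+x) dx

f(x) = 1/(1+x)
a = 1.5, b = 2.75, n = 4
h = (b - a)/n = 0.312500

Trapezoidal rule: (h/2)[f(x₀) + 2f(x₁) + 2f(x₂) + ... + f(xₙ)]

x_0 = 1.5000, f(x_0) = 0.400000, coefficient = 1
x_1 = 1.8125, f(x_1) = 0.355556, coefficient = 2
x_2 = 2.1250, f(x_2) = 0.320000, coefficient = 2
x_3 = 2.4375, f(x_3) = 0.290909, coefficient = 2
x_4 = 2.7500, f(x_4) = 0.266667, coefficient = 1

I ≈ (0.312500/2) × 2.599596 = 0.406187
Exact value: 0.405465
Error: 0.000722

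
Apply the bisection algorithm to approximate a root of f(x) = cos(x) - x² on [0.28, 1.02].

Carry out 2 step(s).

f(x) = cos(x) - x²
Initial interval: [0.28, 1.02]

Iteration 1:
  c_1 = (0.280000 + 1.020000)/2 = 0.650000
  f(c_1) = f(0.650000) = 0.373584
  f(a) × f(c) ≥ 0, new interval: [0.650000, 1.020000]
Iteration 2:
  c_2 = (0.650000 + 1.020000)/2 = 0.835000
  f(c_2) = f(0.835000) = -0.026047
  f(a) × f(c) < 0, new interval: [0.650000, 0.835000]

After 2 iteration(s), the approximation is c_2 = 0.835000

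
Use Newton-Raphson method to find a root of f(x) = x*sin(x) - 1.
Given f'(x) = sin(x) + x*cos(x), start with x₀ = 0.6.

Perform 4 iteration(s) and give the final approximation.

f(x) = x*sin(x) - 1
f'(x) = sin(x) + x*cos(x)
x₀ = 0.6

Newton-Raphson formula: x_{n+1} = x_n - f(x_n)/f'(x_n)

Iteration 1:
  f(0.600000) = -0.661215
  f'(0.600000) = 1.059844
  x_1 = 0.600000 - (-0.661215)/1.059844 = 1.223879
Iteration 2:
  f(1.223879) = 0.150967
  f'(1.223879) = 1.356545
  x_2 = 1.223879 - 0.150967/1.356545 = 1.112591
Iteration 3:
  f(1.112591) = -0.002175
  f'(1.112591) = 1.388990
  x_3 = 1.112591 - (-0.002175)/1.388990 = 1.114157
Iteration 4:
  f(1.114157) = 0.000000
  f'(1.114157) = 1.388809
  x_4 = 1.114157 - 0.000000/1.388809 = 1.114157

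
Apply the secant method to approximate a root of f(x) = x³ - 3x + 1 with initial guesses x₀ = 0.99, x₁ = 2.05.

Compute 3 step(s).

f(x) = x³ - 3x + 1
x₀ = 0.99, x₁ = 2.05

Secant formula: x_{n+1} = x_n - f(x_n)(x_n - x_{n-1})/(f(x_n) - f(x_{n-1}))

Iteration 1:
  f(0.990000) = -0.999701
  f(2.050000) = 3.465125
  x_2 = 2.050000 - 3.465125×(2.050000 - 0.990000)/(3.465125 - (-0.999701))
       = 1.227340
Iteration 2:
  f(2.050000) = 3.465125
  f(1.227340) = -0.833199
  x_3 = 1.227340 - (-0.833199)×(1.227340 - 2.050000)/(-0.833199 - 3.465125)
       = 1.386807
Iteration 3:
  f(1.227340) = -0.833199
  f(1.386807) = -0.493267
  x_4 = 1.386807 - (-0.493267)×(1.386807 - 1.227340)/(-0.493267 - (-0.833199))
       = 1.618205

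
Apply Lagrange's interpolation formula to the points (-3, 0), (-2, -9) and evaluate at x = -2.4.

Lagrange interpolation formula:
P(x) = Σ yᵢ × Lᵢ(x)
where Lᵢ(x) = Π_{j≠i} (x - xⱼ)/(xᵢ - xⱼ)

L_0(-2.4) = (-2.4 - (-2))/(-3 - (-2)) = 0.400000
L_1(-2.4) = (-2.4 - (-3))/(-2 - (-3)) = 0.600000

P(-2.4) = 0×L_0(-2.4) + (-9)×L_1(-2.4)
P(-2.4) = -5.400000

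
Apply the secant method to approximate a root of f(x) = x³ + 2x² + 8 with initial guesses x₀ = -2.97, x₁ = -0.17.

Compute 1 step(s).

f(x) = x³ + 2x² + 8
x₀ = -2.97, x₁ = -0.17

Secant formula: x_{n+1} = x_n - f(x_n)(x_n - x_{n-1})/(f(x_n) - f(x_{n-1}))

Iteration 1:
  f(-2.970000) = -0.556273
  f(-0.170000) = 8.052887
  x_2 = -0.170000 - 8.052887×(-0.170000 - (-2.970000))/(8.052887 - (-0.556273))
       = -2.789081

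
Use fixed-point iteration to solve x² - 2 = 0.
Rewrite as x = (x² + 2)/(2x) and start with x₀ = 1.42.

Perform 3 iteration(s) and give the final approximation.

Equation: x² - 2 = 0
Fixed-point form: x = (x² + 2)/(2x)
x₀ = 1.42

x_1 = g(1.420000) = 1.414225
x_2 = g(1.414225) = 1.414214
x_3 = g(1.414214) = 1.414214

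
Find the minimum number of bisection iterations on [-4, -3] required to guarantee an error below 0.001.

We need (b-a)/2^n ≤ 0.001
(-3 - (-4))/2^n ≤ 0.001
1/2^n ≤ 0.001
2^n ≥ 1000
n ≥ log₂(1000) = 9.97
n ≥ 10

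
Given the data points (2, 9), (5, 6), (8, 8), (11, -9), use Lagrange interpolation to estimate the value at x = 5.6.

Lagrange interpolation formula:
P(x) = Σ yᵢ × Lᵢ(x)
where Lᵢ(x) = Π_{j≠i} (x - xⱼ)/(xᵢ - xⱼ)

L_0(5.6) = (5.6 - 5)/(2 - 5) × (5.6 - 8)/(2 - 8) × (5.6 - 11)/(2 - 11) = -0.048000
L_1(5.6) = (5.6 - 2)/(5 - 2) × (5.6 - 8)/(5 - 8) × (5.6 - 11)/(5 - 11) = 0.864000
L_2(5.6) = (5.6 - 2)/(8 - 2) × (5.6 - 5)/(8 - 5) × (5.6 - 11)/(8 - 11) = 0.216000
L_3(5.6) = (5.6 - 2)/(11 - 2) × (5.6 - 5)/(11 - 5) × (5.6 - 8)/(11 - 8) = -0.032000

P(5.6) = 9×L_0(5.6) + 6×L_1(5.6) + 8×L_2(5.6) + (-9)×L_3(5.6)
P(5.6) = 6.768000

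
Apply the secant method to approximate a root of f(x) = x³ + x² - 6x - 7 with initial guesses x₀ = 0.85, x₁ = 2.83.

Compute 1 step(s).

f(x) = x³ + x² - 6x - 7
x₀ = 0.85, x₁ = 2.83

Secant formula: x_{n+1} = x_n - f(x_n)(x_n - x_{n-1})/(f(x_n) - f(x_{n-1}))

Iteration 1:
  f(0.850000) = -10.763375
  f(2.830000) = 6.694087
  x_2 = 2.830000 - 6.694087×(2.830000 - 0.850000)/(6.694087 - (-10.763375))
       = 2.070766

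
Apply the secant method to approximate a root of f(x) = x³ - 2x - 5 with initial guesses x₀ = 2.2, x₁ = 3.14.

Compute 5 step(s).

f(x) = x³ - 2x - 5
x₀ = 2.2, x₁ = 3.14

Secant formula: x_{n+1} = x_n - f(x_n)(x_n - x_{n-1})/(f(x_n) - f(x_{n-1}))

Iteration 1:
  f(2.200000) = 1.248000
  f(3.140000) = 19.679144
  x_2 = 3.140000 - 19.679144×(3.140000 - 2.200000)/(19.679144 - 1.248000)
       = 2.136351
Iteration 2:
  f(3.140000) = 19.679144
  f(2.136351) = 0.477597
  x_3 = 2.136351 - 0.477597×(2.136351 - 3.140000)/(0.477597 - 19.679144)
       = 2.111388
Iteration 3:
  f(2.136351) = 0.477597
  f(2.111388) = 0.189701
  x_4 = 2.111388 - 0.189701×(2.111388 - 2.136351)/(0.189701 - 0.477597)
       = 2.094939
Iteration 4:
  f(2.111388) = 0.189701
  f(2.094939) = 0.004321
  x_5 = 2.094939 - 0.004321×(2.094939 - 2.111388)/(0.004321 - 0.189701)
       = 2.094555
Iteration 5:
  f(2.094939) = 0.004321
  f(2.094555) = 0.000041
  x_6 = 2.094555 - 0.000041×(2.094555 - 2.094939)/(0.000041 - 0.004321)
       = 2.094551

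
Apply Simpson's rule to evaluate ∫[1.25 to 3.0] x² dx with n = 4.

f(x) = x²
a = 1.25, b = 3.0, n = 4
h = (b - a)/n = 0.437500

Simpson's rule: (h/3)[f(x₀) + 4f(x₁) + 2f(x₂) + ... + f(xₙ)]

x_0 = 1.2500, f(x_0) = 1.562500, coefficient = 1
x_1 = 1.6875, f(x_1) = 2.847656, coefficient = 4
x_2 = 2.1250, f(x_2) = 4.515625, coefficient = 2
x_3 = 2.5625, f(x_3) = 6.566406, coefficient = 4
x_4 = 3.0000, f(x_4) = 9.000000, coefficient = 1

I ≈ (0.437500/3) × 57.250000 = 8.348958
Exact value: 8.348958
Error: 0.000000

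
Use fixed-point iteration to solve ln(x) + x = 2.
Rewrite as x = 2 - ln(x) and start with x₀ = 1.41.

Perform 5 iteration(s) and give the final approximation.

Equation: ln(x) + x = 2
Fixed-point form: x = 2 - ln(x)
x₀ = 1.41

x_1 = g(1.410000) = 1.656410
x_2 = g(1.656410) = 1.495347
x_3 = g(1.495347) = 1.597642
x_4 = g(1.597642) = 1.531471
x_5 = g(1.531471) = 1.573771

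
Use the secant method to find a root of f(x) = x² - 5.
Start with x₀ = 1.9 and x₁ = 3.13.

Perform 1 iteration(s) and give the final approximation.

f(x) = x² - 5
x₀ = 1.9, x₁ = 3.13

Secant formula: x_{n+1} = x_n - f(x_n)(x_n - x_{n-1})/(f(x_n) - f(x_{n-1}))

Iteration 1:
  f(1.900000) = -1.390000
  f(3.130000) = 4.796900
  x_2 = 3.130000 - 4.796900×(3.130000 - 1.900000)/(4.796900 - (-1.390000))
       = 2.176342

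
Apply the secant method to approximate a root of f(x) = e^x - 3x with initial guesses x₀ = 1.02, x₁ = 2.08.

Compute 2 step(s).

f(x) = e^x - 3x
x₀ = 1.02, x₁ = 2.08

Secant formula: x_{n+1} = x_n - f(x_n)(x_n - x_{n-1})/(f(x_n) - f(x_{n-1}))

Iteration 1:
  f(1.020000) = -0.286805
  f(2.080000) = 1.764469
  x_2 = 2.080000 - 1.764469×(2.080000 - 1.020000)/(1.764469 - (-0.286805))
       = 1.168207
Iteration 2:
  f(2.080000) = 1.764469
  f(1.168207) = -0.288400
  x_3 = 1.168207 - (-0.288400)×(1.168207 - 2.080000)/(-0.288400 - 1.764469)
       = 1.296302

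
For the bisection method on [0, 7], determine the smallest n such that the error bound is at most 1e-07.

We need (b-a)/2^n ≤ 1e-07
(7 - 0)/2^n ≤ 1e-07
7/2^n ≤ 1e-07
2^n ≥ 70000000
n ≥ log₂(70000000) = 26.06
n ≥ 27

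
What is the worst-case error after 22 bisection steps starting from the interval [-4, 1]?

Bisection error bound: |error| ≤ (b-a)/2^n
|error| ≤ (1 - (-4))/2^22 = 5/2^22
|error| ≤ 0.0000011921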